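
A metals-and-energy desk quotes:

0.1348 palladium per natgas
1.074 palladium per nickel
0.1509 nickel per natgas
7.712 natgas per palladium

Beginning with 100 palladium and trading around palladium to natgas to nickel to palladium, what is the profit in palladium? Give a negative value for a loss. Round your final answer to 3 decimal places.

100 palladium × 7.712 = 771.2 natgas
771.2 natgas × 0.1509 = 116.37408 nickel
116.37408 nickel × 1.074 = 124.98576192 palladium
Net change: 124.98576192 − 100 = 24.98576192 palladium

24.986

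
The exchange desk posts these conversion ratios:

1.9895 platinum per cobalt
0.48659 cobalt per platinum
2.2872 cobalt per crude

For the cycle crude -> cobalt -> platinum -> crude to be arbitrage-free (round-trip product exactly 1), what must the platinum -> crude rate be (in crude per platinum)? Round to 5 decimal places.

0.21976

Known legs of the cycle: 2.2872 × 1.9895 = 4.5503844
For no arbitrage the full-cycle product must be 1, so the missing rate is 1 / 4.5503844 ≈ 0.2197617.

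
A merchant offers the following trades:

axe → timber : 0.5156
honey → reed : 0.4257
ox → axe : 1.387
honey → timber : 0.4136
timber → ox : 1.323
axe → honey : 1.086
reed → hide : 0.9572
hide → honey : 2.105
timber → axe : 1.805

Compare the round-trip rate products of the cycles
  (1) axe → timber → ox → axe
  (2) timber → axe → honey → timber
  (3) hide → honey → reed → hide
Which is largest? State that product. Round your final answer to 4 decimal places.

(1) 0.5156 × 1.323 × 1.387 = 0.94613
(2) 1.805 × 1.086 × 0.4136 = 0.81075
(3) 2.105 × 0.4257 × 0.9572 = 0.85775
Highest is cycle (1) at 0.9461 (≤1, no arbitrage).

0.9461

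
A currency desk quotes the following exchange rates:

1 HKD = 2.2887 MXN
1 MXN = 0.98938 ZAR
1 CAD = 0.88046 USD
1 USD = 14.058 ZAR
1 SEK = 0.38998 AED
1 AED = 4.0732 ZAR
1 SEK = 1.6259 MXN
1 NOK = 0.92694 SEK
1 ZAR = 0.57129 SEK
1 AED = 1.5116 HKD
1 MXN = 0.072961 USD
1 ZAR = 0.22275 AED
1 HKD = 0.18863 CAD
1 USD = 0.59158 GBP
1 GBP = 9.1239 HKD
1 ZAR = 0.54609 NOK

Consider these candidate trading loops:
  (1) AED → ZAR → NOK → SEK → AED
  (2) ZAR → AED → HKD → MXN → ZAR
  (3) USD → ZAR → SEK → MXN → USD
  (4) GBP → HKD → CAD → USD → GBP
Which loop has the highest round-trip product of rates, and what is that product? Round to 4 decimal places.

(1) 4.0732 × 0.54609 × 0.92694 × 0.38998 = 0.80407
(2) 0.22275 × 1.5116 × 2.2887 × 0.98938 = 0.76244
(3) 14.058 × 0.57129 × 1.6259 × 0.072961 = 0.95272
(4) 9.1239 × 0.18863 × 0.88046 × 0.59158 = 0.89643
Highest is cycle (3) at 0.9527 (≤1, no arbitrage).

0.9527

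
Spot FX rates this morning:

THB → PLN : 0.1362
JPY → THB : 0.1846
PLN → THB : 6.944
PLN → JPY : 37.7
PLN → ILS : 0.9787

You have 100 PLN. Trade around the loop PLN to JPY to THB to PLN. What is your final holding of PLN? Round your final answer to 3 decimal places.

94.787

100 PLN × 37.7 = 3770 JPY
3770 JPY × 0.1846 = 695.942 THB
695.942 THB × 0.1362 = 94.7873004 PLN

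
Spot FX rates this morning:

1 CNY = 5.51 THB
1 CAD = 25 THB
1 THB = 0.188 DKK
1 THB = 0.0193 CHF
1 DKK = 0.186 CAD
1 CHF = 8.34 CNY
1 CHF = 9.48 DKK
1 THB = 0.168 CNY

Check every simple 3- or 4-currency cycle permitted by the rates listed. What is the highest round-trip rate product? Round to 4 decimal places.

CHF→CNY→THB→CHF: 8.34 × 5.51 × 0.0193 = 0.88690
DKK→CAD→THB→DKK: 0.186 × 25 × 0.188 = 0.87420
DKK→CAD→THB→CHF→DKK: 0.186 × 25 × 0.0193 × 9.48 = 0.85078
Maximum is CHF→CNY→THB→CHF at 0.8869; no arbitrage — every cycle loses value.

0.8869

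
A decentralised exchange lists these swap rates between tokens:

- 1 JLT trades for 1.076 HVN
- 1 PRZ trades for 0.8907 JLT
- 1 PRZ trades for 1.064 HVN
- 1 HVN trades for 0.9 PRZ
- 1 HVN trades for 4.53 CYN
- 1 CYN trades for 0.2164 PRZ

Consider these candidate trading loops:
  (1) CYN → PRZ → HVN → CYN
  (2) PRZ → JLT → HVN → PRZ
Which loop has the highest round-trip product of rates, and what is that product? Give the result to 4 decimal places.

(1) 0.2164 × 1.064 × 4.53 = 1.04303
(2) 0.8907 × 1.076 × 0.9 = 0.86255
Highest is cycle (1) at 1.0430 (>1, arbitrage).

1.0430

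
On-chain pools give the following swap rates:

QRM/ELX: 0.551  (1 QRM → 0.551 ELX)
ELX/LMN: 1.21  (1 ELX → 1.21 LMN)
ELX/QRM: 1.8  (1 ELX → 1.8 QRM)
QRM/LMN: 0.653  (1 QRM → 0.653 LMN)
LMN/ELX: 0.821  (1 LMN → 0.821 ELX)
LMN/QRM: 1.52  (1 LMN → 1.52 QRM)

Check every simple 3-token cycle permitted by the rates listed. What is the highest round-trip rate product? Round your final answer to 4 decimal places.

ELX→LMN→QRM→ELX: 1.21 × 1.52 × 0.551 = 1.01340
ELX→QRM→LMN→ELX: 1.8 × 0.653 × 0.821 = 0.96500
Maximum is ELX→LMN→QRM→ELX at 1.0134; arbitrage exists.

1.0134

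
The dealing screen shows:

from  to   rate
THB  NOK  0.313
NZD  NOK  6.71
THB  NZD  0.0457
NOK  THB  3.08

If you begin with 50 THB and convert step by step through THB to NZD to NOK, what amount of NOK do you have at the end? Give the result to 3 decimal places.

50 THB × 0.0457 = 2.285 NZD
2.285 NZD × 6.71 = 15.33235 NOK

15.332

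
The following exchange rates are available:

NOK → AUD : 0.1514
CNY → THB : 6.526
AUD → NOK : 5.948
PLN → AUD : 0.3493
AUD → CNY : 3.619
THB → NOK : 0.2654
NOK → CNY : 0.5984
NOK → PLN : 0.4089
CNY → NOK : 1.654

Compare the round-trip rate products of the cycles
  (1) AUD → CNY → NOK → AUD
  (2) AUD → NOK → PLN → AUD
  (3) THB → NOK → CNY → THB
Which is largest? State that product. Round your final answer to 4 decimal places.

1.0364

(1) 3.619 × 1.654 × 0.1514 = 0.90625
(2) 5.948 × 0.4089 × 0.3493 = 0.84955
(3) 0.2654 × 0.5984 × 6.526 = 1.03643
Highest is cycle (3) at 1.0364 (>1, arbitrage).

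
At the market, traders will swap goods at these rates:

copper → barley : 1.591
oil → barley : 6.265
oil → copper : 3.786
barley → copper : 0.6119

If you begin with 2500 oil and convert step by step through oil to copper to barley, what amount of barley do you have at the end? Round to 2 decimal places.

2500 oil × 3.786 = 9465 copper
9465 copper × 1.591 = 15058.815 barley

15058.82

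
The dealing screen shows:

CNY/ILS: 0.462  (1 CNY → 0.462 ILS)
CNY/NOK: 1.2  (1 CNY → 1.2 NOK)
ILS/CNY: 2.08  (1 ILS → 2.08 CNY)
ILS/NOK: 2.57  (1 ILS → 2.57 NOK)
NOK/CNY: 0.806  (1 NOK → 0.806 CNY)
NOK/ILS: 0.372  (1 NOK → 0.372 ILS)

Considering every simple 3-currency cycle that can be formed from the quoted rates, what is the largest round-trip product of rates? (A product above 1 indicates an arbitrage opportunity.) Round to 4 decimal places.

CNY→ILS→NOK→CNY: 0.462 × 2.57 × 0.806 = 0.95700
CNY→NOK→ILS→CNY: 1.2 × 0.372 × 2.08 = 0.92851
Maximum is CNY→ILS→NOK→CNY at 0.9570; no arbitrage — every cycle loses value.

0.9570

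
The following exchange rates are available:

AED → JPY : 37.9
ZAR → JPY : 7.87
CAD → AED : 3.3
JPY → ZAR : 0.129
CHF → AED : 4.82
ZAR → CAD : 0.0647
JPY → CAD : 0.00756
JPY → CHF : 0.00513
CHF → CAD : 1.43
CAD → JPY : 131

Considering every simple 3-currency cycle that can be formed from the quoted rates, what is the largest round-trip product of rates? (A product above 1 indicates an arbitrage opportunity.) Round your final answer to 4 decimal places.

1.0934

JPY→ZAR→CAD→JPY: 0.129 × 0.0647 × 131 = 1.09337
JPY→CHF→CAD→JPY: 0.00513 × 1.43 × 131 = 0.96100
JPY→CAD→AED→JPY: 0.00756 × 3.3 × 37.9 = 0.94553
JPY→CHF→AED→JPY: 0.00513 × 4.82 × 37.9 = 0.93714
Maximum is JPY→ZAR→CAD→JPY at 1.0934; arbitrage exists.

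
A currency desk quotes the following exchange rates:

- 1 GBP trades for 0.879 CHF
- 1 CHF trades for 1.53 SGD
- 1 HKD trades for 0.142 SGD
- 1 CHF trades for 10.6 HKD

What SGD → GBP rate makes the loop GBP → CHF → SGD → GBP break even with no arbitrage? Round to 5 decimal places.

0.74357

Known legs of the cycle: 0.879 × 1.53 = 1.34487
For no arbitrage the full-cycle product must be 1, so the missing rate is 1 / 1.34487 ≈ 0.7435663.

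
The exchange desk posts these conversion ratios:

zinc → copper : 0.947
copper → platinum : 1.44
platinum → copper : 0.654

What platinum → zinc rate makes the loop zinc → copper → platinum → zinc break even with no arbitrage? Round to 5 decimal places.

0.73331

Known legs of the cycle: 0.947 × 1.44 = 1.36368
For no arbitrage the full-cycle product must be 1, so the missing rate is 1 / 1.36368 ≈ 0.7333099.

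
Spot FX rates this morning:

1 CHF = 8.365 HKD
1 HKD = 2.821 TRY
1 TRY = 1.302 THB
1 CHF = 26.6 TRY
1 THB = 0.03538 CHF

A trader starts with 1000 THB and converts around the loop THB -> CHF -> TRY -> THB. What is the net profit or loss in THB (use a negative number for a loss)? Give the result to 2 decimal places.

225.32

1000 THB × 0.03538 = 35.38 CHF
35.38 CHF × 26.6 = 941.108 TRY
941.108 TRY × 1.302 = 1225.322616 THB
Net change: 1225.322616 − 1000 = 225.322616 THB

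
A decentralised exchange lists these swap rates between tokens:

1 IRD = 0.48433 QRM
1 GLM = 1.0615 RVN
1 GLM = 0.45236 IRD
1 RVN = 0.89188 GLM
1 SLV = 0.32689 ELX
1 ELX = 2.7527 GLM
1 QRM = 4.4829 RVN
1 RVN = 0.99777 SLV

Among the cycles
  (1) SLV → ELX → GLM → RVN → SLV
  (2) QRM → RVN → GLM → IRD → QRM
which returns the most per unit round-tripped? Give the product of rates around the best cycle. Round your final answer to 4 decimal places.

0.9530

(1) 0.32689 × 2.7527 × 1.0615 × 0.99777 = 0.95304
(2) 4.4829 × 0.89188 × 0.45236 × 0.48433 = 0.87597
Highest is cycle (1) at 0.9530 (≤1, no arbitrage).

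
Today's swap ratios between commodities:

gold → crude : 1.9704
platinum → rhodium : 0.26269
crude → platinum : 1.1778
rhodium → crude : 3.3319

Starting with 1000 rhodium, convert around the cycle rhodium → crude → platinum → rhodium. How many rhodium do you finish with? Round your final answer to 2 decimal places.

1030.88

1000 rhodium × 3.3319 = 3331.9 crude
3331.9 crude × 1.1778 = 3924.31182 platinum
3924.31182 platinum × 0.26269 = 1030.8774719958 rhodium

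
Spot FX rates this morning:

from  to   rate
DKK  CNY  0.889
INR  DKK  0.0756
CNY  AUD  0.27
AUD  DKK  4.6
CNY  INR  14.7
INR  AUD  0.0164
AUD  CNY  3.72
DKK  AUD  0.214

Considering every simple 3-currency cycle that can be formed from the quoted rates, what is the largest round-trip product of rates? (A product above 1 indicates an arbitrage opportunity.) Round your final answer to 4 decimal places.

1.1041

CNY→AUD→DKK→CNY: 0.27 × 4.6 × 0.889 = 1.10414
CNY→INR→DKK→CNY: 14.7 × 0.0756 × 0.889 = 0.98796
CNY→INR→AUD→CNY: 14.7 × 0.0164 × 3.72 = 0.89682
Maximum is CNY→AUD→DKK→CNY at 1.1041; arbitrage exists.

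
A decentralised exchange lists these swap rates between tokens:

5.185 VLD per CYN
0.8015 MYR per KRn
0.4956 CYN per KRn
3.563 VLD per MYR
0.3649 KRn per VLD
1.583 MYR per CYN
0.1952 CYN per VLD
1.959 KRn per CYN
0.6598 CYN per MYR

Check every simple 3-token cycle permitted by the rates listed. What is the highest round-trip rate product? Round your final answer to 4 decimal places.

1.1010

MYR→VLD→CYN→MYR: 3.563 × 0.1952 × 1.583 = 1.10097
MYR→VLD→KRn→MYR: 3.563 × 0.3649 × 0.8015 = 1.04206
MYR→CYN→KRn→MYR: 0.6598 × 1.959 × 0.8015 = 1.03598
CYN→VLD→KRn→CYN: 5.185 × 0.3649 × 0.4956 = 0.93768
Maximum is MYR→VLD→CYN→MYR at 1.1010; arbitrage exists.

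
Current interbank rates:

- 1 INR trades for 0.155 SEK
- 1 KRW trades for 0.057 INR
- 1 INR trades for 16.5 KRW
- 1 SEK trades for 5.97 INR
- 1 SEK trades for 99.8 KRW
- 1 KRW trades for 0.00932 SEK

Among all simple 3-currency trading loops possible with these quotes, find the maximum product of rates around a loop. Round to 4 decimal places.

0.9181

SEK→INR→KRW→SEK: 5.97 × 16.5 × 0.00932 = 0.91807
SEK→KRW→INR→SEK: 99.8 × 0.057 × 0.155 = 0.88173
Maximum is SEK→INR→KRW→SEK at 0.9181; no arbitrage — every cycle loses value.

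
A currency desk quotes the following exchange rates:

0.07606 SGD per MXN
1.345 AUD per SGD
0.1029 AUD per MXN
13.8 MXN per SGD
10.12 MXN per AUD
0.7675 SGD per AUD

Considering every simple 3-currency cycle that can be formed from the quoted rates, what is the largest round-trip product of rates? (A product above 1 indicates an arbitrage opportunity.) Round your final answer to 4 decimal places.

1.0899

MXN→AUD→SGD→MXN: 0.1029 × 0.7675 × 13.8 = 1.08987
MXN→SGD→AUD→MXN: 0.07606 × 1.345 × 10.12 = 1.03528
Maximum is MXN→AUD→SGD→MXN at 1.0899; arbitrage exists.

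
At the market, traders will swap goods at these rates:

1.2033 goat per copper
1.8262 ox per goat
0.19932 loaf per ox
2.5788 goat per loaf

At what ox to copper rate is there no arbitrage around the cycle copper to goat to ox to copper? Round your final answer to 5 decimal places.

0.45507

Known legs of the cycle: 1.2033 × 1.8262 = 2.19746646
For no arbitrage the full-cycle product must be 1, so the missing rate is 1 / 2.19746646 ≈ 0.4550695.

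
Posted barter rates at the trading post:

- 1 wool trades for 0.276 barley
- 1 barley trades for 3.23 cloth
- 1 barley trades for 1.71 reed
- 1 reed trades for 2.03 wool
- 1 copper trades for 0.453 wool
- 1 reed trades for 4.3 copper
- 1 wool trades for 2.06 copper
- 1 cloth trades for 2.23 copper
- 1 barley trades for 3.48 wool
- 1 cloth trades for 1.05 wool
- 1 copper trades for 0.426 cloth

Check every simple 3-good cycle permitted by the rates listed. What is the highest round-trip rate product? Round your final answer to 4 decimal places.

0.9581

barley→reed→wool→barley: 1.71 × 2.03 × 0.276 = 0.95808
barley→cloth→wool→barley: 3.23 × 1.05 × 0.276 = 0.93605
wool→copper→cloth→wool: 2.06 × 0.426 × 1.05 = 0.92144
Maximum is barley→reed→wool→barley at 0.9581; no arbitrage — every cycle loses value.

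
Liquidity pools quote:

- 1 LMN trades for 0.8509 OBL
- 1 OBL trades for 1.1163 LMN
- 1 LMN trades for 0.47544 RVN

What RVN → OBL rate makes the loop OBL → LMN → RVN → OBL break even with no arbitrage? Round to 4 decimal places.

1.8842

Known legs of the cycle: 1.1163 × 0.47544 = 0.530733672
For no arbitrage the full-cycle product must be 1, so the missing rate is 1 / 0.530733672 ≈ 1.884184.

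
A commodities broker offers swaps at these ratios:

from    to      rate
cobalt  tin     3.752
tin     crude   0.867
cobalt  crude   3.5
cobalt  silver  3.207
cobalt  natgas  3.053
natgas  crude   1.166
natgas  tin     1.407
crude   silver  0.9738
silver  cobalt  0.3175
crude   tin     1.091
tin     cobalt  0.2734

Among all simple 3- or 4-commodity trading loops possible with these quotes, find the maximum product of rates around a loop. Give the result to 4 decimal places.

natgas→tin→cobalt→natgas: 1.407 × 0.2734 × 3.053 = 1.17441
crude→silver→cobalt→natgas→crude: 0.9738 × 0.3175 × 3.053 × 1.166 = 1.10062
crude→silver→cobalt→crude: 0.9738 × 0.3175 × 3.5 = 1.08214
crude→tin→cobalt→natgas→crude: 1.091 × 0.2734 × 3.053 × 1.166 = 1.06181
crude→tin→cobalt→crude: 1.091 × 0.2734 × 3.5 = 1.04398
crude→silver→cobalt→tin→crude: 0.9738 × 0.3175 × 3.752 × 0.867 = 1.00576
Maximum is natgas→tin→cobalt→natgas at 1.1744; arbitrage exists.

1.1744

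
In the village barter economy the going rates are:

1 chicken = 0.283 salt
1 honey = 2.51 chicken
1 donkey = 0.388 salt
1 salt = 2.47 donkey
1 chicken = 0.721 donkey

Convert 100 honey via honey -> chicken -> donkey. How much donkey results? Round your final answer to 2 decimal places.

180.97

100 honey × 2.51 = 251 chicken
251 chicken × 0.721 = 180.971 donkey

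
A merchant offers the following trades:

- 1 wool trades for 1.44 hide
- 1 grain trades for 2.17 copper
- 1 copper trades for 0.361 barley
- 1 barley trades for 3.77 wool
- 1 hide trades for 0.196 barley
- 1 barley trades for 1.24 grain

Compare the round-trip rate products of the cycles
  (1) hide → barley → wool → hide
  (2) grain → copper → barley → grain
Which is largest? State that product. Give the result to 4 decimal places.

(1) 0.196 × 3.77 × 1.44 = 1.06404
(2) 2.17 × 0.361 × 1.24 = 0.97138
Highest is cycle (1) at 1.0640 (>1, arbitrage).

1.0640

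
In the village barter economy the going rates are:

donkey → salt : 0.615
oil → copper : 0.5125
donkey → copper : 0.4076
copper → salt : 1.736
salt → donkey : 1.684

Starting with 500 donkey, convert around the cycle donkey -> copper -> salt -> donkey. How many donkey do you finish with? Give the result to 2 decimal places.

595.79

500 donkey × 0.4076 = 203.8 copper
203.8 copper × 1.736 = 353.7968 salt
353.7968 salt × 1.684 = 595.7938112 donkey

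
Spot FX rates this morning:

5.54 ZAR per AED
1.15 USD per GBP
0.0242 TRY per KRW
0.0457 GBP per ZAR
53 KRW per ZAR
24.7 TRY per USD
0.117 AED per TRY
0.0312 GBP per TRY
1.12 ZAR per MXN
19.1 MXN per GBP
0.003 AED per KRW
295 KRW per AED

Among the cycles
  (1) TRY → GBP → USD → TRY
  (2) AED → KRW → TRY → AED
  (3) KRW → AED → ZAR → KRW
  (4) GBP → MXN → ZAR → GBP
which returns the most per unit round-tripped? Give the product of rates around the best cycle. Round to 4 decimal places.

(1) 0.0312 × 1.15 × 24.7 = 0.88624
(2) 295 × 0.0242 × 0.117 = 0.83526
(3) 0.003 × 5.54 × 53 = 0.88086
(4) 19.1 × 1.12 × 0.0457 = 0.97761
Highest is cycle (4) at 0.9776 (≤1, no arbitrage).

0.9776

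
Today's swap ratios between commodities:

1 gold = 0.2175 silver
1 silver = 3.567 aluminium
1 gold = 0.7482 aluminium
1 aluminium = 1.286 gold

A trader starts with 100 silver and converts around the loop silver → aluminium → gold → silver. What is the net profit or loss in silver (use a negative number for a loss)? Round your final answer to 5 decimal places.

-0.22923

100 silver × 3.567 = 356.7 aluminium
356.7 aluminium × 1.286 = 458.7162 gold
458.7162 gold × 0.2175 = 99.7707735 silver
Net change: 99.7707735 − 100 = -0.2292265 silver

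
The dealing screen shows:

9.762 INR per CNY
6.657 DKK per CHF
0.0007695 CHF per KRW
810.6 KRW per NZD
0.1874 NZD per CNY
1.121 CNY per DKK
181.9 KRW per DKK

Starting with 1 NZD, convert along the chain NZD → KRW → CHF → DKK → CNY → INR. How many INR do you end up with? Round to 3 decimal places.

1 NZD × 810.6 = 810.6 KRW
810.6 KRW × 0.0007695 = 0.6237567 CHF
0.6237567 CHF × 6.657 = 4.1523483519 DKK
4.1523483519 DKK × 1.121 = 4.6547825024799 CNY
4.6547825024799 CNY × 9.762 = 45.4399867892087838 INR

45.440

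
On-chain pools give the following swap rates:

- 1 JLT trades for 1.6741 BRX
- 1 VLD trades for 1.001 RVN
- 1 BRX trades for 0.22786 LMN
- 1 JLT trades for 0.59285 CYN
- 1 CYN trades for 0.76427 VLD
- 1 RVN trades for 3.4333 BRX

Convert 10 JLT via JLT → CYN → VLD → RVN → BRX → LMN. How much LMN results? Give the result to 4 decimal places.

3.5482

10 JLT × 0.59285 = 5.9285 CYN
5.9285 CYN × 0.76427 = 4.530974695 VLD
4.530974695 VLD × 1.001 = 4.535505669695 RVN
4.535505669695 RVN × 3.4333 = 15.5717516157638435 BRX
15.5717516157638435 BRX × 0.22786 = 3.54817932316794937991 LMN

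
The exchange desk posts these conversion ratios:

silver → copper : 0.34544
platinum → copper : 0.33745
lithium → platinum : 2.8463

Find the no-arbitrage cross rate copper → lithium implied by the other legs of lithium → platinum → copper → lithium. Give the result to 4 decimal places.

1.0411

Known legs of the cycle: 2.8463 × 0.33745 = 0.960483935
For no arbitrage the full-cycle product must be 1, so the missing rate is 1 / 0.960483935 ≈ 1.041142.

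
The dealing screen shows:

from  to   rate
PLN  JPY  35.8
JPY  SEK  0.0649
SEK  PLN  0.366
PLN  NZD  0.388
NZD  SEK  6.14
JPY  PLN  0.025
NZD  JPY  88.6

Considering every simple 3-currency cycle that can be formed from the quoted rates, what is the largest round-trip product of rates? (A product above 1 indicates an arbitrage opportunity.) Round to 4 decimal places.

0.8719

NZD→SEK→PLN→NZD: 6.14 × 0.366 × 0.388 = 0.87193
NZD→JPY→PLN→NZD: 88.6 × 0.025 × 0.388 = 0.85942
JPY→SEK→PLN→JPY: 0.0649 × 0.366 × 35.8 = 0.85037
Maximum is NZD→SEK→PLN→NZD at 0.8719; no arbitrage — every cycle loses value.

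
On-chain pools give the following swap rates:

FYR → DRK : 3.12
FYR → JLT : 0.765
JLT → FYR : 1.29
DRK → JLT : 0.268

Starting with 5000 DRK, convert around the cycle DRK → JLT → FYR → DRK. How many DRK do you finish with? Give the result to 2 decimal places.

5393.23

5000 DRK × 0.268 = 1340 JLT
1340 JLT × 1.29 = 1728.6 FYR
1728.6 FYR × 3.12 = 5393.232 DRK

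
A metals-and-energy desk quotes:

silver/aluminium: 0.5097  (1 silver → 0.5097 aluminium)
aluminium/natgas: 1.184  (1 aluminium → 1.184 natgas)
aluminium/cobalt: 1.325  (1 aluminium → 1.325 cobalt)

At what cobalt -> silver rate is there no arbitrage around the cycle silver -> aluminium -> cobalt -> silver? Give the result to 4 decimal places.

1.4807

Known legs of the cycle: 0.5097 × 1.325 = 0.6753525
For no arbitrage the full-cycle product must be 1, so the missing rate is 1 / 0.6753525 ≈ 1.480708.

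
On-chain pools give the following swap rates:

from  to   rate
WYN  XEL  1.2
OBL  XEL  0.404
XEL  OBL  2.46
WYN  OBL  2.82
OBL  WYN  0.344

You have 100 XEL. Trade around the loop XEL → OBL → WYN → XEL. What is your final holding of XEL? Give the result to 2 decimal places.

101.55

100 XEL × 2.46 = 246 OBL
246 OBL × 0.344 = 84.624 WYN
84.624 WYN × 1.2 = 101.5488 XEL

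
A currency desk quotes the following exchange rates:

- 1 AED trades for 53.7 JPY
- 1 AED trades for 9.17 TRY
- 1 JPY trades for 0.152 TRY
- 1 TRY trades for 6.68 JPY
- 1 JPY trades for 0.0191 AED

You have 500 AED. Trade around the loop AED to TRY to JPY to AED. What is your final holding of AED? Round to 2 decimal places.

584.99

500 AED × 9.17 = 4585 TRY
4585 TRY × 6.68 = 30627.8 JPY
30627.8 JPY × 0.0191 = 584.99098 AED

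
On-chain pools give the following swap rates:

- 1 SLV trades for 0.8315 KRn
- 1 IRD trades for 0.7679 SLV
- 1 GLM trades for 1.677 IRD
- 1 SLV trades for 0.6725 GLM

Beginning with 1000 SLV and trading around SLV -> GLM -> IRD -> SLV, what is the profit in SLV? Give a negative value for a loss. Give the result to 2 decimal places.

1000 SLV × 0.6725 = 672.5 GLM
672.5 GLM × 1.677 = 1127.7825 IRD
1127.7825 IRD × 0.7679 = 866.02418175 SLV
Net change: 866.02418175 − 1000 = -133.97581825 SLV

-133.98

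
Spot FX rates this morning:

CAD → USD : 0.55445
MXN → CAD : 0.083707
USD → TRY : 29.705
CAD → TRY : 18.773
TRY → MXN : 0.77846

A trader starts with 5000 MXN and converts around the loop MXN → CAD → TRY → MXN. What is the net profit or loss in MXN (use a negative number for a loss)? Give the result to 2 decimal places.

5000 MXN × 0.083707 = 418.535 CAD
418.535 CAD × 18.773 = 7857.157555 TRY
7857.157555 TRY × 0.77846 = 6116.4828702653 MXN
Net change: 6116.4828702653 − 5000 = 1116.4828702653 MXN

1116.48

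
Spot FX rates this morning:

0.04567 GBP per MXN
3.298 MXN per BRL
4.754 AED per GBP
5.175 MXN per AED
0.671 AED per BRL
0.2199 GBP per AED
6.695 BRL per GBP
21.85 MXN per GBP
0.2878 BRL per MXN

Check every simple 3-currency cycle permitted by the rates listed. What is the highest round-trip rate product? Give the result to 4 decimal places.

1.1236

GBP→AED→MXN→GBP: 4.754 × 5.175 × 0.04567 = 1.12357
GBP→BRL→MXN→GBP: 6.695 × 3.298 × 0.04567 = 1.00840
AED→MXN→BRL→AED: 5.175 × 0.2878 × 0.671 = 0.99936
GBP→BRL→AED→GBP: 6.695 × 0.671 × 0.2199 = 0.98787
Maximum is GBP→AED→MXN→GBP at 1.1236; arbitrage exists.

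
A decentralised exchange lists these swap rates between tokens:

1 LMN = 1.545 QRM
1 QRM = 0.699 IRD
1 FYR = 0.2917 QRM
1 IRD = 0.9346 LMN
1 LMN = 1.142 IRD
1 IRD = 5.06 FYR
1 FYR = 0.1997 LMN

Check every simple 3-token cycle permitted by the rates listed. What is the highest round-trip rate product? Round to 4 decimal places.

IRD→FYR→LMN→IRD: 5.06 × 0.1997 × 1.142 = 1.15397
QRM→IRD→FYR→QRM: 0.699 × 5.06 × 0.2917 = 1.03173
QRM→IRD→LMN→QRM: 0.699 × 0.9346 × 1.545 = 1.00933
Maximum is IRD→FYR→LMN→IRD at 1.1540; arbitrage exists.

1.1540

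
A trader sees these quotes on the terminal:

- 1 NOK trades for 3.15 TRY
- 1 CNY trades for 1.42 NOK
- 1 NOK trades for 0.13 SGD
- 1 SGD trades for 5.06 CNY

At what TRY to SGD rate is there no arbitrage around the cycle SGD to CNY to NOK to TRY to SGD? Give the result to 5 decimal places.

0.04418

Known legs of the cycle: 5.06 × 1.42 × 3.15 = 22.63338
For no arbitrage the full-cycle product must be 1, so the missing rate is 1 / 22.63338 ≈ 0.0441825.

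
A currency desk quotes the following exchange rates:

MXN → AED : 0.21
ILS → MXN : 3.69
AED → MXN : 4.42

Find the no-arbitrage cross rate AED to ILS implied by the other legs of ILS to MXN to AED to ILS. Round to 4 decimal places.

1.2905

Known legs of the cycle: 3.69 × 0.21 = 0.7749
For no arbitrage the full-cycle product must be 1, so the missing rate is 1 / 0.7749 ≈ 1.290489.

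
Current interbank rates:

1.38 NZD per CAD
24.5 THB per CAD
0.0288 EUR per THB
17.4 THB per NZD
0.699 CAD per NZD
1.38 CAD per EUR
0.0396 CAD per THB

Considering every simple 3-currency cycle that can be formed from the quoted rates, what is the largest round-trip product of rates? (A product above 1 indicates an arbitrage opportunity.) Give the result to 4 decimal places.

0.9737

EUR→CAD→THB→EUR: 1.38 × 24.5 × 0.0288 = 0.97373
NZD→THB→CAD→NZD: 17.4 × 0.0396 × 1.38 = 0.95088
Maximum is EUR→CAD→THB→EUR at 0.9737; no arbitrage — every cycle loses value.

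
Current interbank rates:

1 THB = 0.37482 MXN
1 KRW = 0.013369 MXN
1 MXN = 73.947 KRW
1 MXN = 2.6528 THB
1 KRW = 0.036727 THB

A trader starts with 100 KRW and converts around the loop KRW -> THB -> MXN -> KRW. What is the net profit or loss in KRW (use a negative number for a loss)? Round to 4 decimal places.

1.7955

100 KRW × 0.036727 = 3.6727 THB
3.6727 THB × 0.37482 = 1.376601414 MXN
1.376601414 MXN × 73.947 = 101.795544761058 KRW
Net change: 101.795544761058 − 100 = 1.795544761058 KRW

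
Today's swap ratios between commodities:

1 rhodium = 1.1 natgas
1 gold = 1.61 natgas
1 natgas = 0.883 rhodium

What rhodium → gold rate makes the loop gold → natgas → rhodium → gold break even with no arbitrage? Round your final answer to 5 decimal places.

Known legs of the cycle: 1.61 × 0.883 = 1.42163
For no arbitrage the full-cycle product must be 1, so the missing rate is 1 / 1.42163 ≈ 0.7034179.

0.70342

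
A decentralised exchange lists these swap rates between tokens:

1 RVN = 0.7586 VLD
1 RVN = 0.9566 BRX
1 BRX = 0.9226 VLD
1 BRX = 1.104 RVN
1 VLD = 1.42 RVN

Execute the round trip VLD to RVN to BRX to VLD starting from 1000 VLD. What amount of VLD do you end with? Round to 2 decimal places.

1000 VLD × 1.42 = 1420 RVN
1420 RVN × 0.9566 = 1358.372 BRX
1358.372 BRX × 0.9226 = 1253.2340072 VLD

1253.23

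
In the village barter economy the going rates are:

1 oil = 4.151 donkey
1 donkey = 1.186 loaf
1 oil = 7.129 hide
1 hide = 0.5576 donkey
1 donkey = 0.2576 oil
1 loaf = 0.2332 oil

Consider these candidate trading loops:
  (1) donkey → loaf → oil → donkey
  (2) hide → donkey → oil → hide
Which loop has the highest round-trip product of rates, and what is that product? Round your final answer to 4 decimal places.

1.1481

(1) 1.186 × 0.2332 × 4.151 = 1.14806
(2) 0.5576 × 0.2576 × 7.129 = 1.02399
Highest is cycle (1) at 1.1481 (>1, arbitrage).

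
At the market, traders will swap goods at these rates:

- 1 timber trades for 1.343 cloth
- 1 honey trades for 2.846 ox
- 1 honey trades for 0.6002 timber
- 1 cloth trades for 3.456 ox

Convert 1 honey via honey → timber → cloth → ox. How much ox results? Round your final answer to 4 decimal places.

2.7858

1 honey × 0.6002 = 0.6002 timber
0.6002 timber × 1.343 = 0.8060686 cloth
0.8060686 cloth × 3.456 = 2.7857730816 ox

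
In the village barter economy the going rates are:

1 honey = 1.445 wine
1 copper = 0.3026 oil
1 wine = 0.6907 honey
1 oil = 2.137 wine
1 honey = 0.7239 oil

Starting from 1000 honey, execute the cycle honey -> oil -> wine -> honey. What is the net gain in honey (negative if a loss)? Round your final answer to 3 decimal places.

68.495

1000 honey × 0.7239 = 723.9 oil
723.9 oil × 2.137 = 1546.9743 wine
1546.9743 wine × 0.6907 = 1068.49514901 honey
Net change: 1068.49514901 − 1000 = 68.49514901 honey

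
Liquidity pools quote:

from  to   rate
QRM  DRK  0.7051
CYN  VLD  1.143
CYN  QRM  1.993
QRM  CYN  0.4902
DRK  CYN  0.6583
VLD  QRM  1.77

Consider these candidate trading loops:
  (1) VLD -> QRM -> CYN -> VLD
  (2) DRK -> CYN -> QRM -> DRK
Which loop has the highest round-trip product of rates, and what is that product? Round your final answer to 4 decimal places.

(1) 1.77 × 0.4902 × 1.143 = 0.99173
(2) 0.6583 × 1.993 × 0.7051 = 0.92509
Highest is cycle (1) at 0.9917 (≤1, no arbitrage).

0.9917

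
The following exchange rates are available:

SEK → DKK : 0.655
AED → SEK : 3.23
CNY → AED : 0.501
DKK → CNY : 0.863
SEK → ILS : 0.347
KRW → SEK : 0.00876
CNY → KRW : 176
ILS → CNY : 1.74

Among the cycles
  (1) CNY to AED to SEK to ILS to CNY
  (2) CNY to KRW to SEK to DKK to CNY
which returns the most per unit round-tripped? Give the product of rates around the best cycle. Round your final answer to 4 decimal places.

0.9771

(1) 0.501 × 3.23 × 0.347 × 1.74 = 0.97705
(2) 176 × 0.00876 × 0.655 × 0.863 = 0.87150
Highest is cycle (1) at 0.9771 (≤1, no arbitrage).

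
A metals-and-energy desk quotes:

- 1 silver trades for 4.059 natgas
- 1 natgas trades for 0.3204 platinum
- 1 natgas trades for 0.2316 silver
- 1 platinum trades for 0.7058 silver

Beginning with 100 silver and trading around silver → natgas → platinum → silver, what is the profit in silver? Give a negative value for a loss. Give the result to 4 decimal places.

100 silver × 4.059 = 405.9 natgas
405.9 natgas × 0.3204 = 130.05036 platinum
130.05036 platinum × 0.7058 = 91.789544088 silver
Net change: 91.789544088 − 100 = -8.210455912 silver

-8.2105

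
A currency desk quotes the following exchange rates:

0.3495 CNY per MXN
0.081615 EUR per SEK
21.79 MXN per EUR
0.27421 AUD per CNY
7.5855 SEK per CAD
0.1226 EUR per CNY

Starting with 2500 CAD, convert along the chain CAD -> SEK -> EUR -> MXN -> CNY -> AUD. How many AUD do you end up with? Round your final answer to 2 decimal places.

2500 CAD × 7.5855 = 18963.75 SEK
18963.75 SEK × 0.081615 = 1547.72645625 EUR
1547.72645625 EUR × 21.79 = 33724.9594816875 MXN
33724.9594816875 MXN × 0.3495 = 11786.87333884978125 CNY
11786.87333884978125 CNY × 0.27421 = 3232.0785382459985165625 AUD

3232.08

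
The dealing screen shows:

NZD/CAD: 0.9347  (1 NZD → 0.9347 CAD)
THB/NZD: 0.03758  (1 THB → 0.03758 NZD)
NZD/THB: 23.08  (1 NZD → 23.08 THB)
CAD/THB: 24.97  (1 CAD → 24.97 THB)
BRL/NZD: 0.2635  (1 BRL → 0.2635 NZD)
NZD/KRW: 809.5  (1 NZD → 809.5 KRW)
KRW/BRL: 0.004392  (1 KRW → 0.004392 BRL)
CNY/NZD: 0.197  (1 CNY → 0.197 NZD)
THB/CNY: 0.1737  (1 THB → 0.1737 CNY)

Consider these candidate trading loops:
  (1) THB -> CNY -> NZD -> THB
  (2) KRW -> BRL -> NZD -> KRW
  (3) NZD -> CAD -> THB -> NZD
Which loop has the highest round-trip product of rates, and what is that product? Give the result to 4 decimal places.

0.9368

(1) 0.1737 × 0.197 × 23.08 = 0.78977
(2) 0.004392 × 0.2635 × 809.5 = 0.93683
(3) 0.9347 × 24.97 × 0.03758 = 0.87710
Highest is cycle (2) at 0.9368 (≤1, no arbitrage).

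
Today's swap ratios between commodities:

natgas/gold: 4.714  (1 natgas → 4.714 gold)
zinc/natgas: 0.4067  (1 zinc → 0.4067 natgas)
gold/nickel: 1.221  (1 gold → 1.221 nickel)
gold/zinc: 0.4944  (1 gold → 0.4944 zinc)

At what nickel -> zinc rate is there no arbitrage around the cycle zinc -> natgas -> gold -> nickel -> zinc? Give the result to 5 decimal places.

0.42719

Known legs of the cycle: 0.4067 × 4.714 × 1.221 = 2.3408814198
For no arbitrage the full-cycle product must be 1, so the missing rate is 1 / 2.3408814198 ≈ 0.4271895.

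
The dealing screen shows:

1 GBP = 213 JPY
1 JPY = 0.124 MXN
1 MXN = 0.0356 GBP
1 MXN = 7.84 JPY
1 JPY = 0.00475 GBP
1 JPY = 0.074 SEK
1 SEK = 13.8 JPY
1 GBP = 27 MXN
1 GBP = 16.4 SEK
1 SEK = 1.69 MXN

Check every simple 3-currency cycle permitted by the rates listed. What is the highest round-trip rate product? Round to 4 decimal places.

1.0750

GBP→SEK→JPY→GBP: 16.4 × 13.8 × 0.00475 = 1.07502
GBP→MXN→JPY→GBP: 27 × 7.84 × 0.00475 = 1.00548
GBP→SEK→MXN→GBP: 16.4 × 1.69 × 0.0356 = 0.98669
MXN→JPY→SEK→MXN: 7.84 × 0.074 × 1.69 = 0.98047
GBP→JPY→MXN→GBP: 213 × 0.124 × 0.0356 = 0.94027
Maximum is GBP→SEK→JPY→GBP at 1.0750; arbitrage exists.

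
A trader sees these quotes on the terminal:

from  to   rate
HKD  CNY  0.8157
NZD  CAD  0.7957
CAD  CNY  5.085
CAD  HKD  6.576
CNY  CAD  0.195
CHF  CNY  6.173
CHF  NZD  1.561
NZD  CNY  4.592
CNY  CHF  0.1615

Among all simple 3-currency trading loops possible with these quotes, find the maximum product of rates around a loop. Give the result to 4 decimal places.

1.1577

NZD→CNY→CHF→NZD: 4.592 × 0.1615 × 1.561 = 1.15765
CAD→HKD→CNY→CAD: 6.576 × 0.8157 × 0.195 = 1.04599
Maximum is NZD→CNY→CHF→NZD at 1.1577; arbitrage exists.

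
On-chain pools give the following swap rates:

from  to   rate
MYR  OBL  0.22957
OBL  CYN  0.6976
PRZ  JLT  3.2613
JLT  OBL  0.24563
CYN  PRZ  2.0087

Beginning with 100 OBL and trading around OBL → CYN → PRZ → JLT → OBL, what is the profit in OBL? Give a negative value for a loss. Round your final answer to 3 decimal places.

100 OBL × 0.6976 = 69.76 CYN
69.76 CYN × 2.0087 = 140.126912 PRZ
140.126912 PRZ × 3.2613 = 456.9958981056 JLT
456.9958981056 JLT × 0.24563 = 112.251902451678528 OBL
Net change: 112.251902451678528 − 100 = 12.251902451678528 OBL

12.252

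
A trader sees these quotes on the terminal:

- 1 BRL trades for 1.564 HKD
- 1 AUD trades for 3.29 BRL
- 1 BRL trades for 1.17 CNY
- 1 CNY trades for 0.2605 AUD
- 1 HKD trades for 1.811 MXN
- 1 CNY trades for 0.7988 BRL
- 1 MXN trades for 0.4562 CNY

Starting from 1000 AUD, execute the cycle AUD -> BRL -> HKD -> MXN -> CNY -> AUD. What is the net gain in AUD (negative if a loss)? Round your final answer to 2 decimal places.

107.42

1000 AUD × 3.29 = 3290 BRL
3290 BRL × 1.564 = 5145.56 HKD
5145.56 HKD × 1.811 = 9318.60916 MXN
9318.60916 MXN × 0.4562 = 4251.149498792 CNY
4251.149498792 CNY × 0.2605 = 1107.424444435316 AUD
Net change: 1107.424444435316 − 1000 = 107.424444435316 AUD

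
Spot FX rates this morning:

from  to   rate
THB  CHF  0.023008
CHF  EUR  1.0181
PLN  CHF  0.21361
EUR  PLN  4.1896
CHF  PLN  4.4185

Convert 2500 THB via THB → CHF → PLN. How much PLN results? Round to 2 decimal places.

2500 THB × 0.023008 = 57.52 CHF
57.52 CHF × 4.4185 = 254.15212 PLN

254.15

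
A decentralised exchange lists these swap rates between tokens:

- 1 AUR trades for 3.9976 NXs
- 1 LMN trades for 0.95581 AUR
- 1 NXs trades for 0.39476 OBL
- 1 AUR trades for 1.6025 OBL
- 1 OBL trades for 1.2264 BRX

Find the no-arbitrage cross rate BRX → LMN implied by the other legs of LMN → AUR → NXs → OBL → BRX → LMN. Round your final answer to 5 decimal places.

Known legs of the cycle: 0.95581 × 3.9976 × 0.39476 × 1.2264 = 1.849848614037629184
For no arbitrage the full-cycle product must be 1, so the missing rate is 1 / 1.849848614037629184 ≈ 0.5405848.

0.54058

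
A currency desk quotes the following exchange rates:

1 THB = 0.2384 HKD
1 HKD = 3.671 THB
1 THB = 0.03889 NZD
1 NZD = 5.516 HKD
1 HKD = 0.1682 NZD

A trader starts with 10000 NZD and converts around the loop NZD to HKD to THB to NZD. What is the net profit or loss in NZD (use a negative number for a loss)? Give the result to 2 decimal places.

-2125.07

10000 NZD × 5.516 = 55160 HKD
55160 HKD × 3.671 = 202492.36 THB
202492.36 THB × 0.03889 = 7874.9278804 NZD
Net change: 7874.9278804 − 10000 = -2125.0721196 NZD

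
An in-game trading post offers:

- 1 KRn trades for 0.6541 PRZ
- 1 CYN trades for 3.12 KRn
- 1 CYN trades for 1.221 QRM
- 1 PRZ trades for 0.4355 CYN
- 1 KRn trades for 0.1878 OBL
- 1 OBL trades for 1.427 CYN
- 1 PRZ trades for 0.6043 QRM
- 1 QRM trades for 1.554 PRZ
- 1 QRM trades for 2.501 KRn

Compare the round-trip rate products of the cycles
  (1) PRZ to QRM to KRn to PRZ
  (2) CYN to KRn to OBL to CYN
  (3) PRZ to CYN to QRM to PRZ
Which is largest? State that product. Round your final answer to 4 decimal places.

(1) 0.6043 × 2.501 × 0.6541 = 0.98858
(2) 3.12 × 0.1878 × 1.427 = 0.83613
(3) 0.4355 × 1.221 × 1.554 = 0.82633
Highest is cycle (1) at 0.9886 (≤1, no arbitrage).

0.9886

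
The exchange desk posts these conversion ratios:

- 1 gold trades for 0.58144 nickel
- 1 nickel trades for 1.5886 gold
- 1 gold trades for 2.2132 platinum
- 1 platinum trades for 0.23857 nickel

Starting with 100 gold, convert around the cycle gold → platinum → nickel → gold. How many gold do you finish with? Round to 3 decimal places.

83.879

100 gold × 2.2132 = 221.32 platinum
221.32 platinum × 0.23857 = 52.8003124 nickel
52.8003124 nickel × 1.5886 = 83.87857627864 gold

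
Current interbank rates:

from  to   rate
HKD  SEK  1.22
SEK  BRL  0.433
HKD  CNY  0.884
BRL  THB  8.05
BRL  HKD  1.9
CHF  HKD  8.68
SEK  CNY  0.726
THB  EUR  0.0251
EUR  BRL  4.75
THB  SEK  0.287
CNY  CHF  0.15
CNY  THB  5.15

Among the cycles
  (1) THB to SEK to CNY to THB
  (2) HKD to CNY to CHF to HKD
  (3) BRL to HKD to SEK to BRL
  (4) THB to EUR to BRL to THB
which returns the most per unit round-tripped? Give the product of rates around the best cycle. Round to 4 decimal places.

1.1510

(1) 0.287 × 0.726 × 5.15 = 1.07306
(2) 0.884 × 0.15 × 8.68 = 1.15097
(3) 1.9 × 1.22 × 0.433 = 1.00369
(4) 0.0251 × 4.75 × 8.05 = 0.95976
Highest is cycle (2) at 1.1510 (>1, arbitrage).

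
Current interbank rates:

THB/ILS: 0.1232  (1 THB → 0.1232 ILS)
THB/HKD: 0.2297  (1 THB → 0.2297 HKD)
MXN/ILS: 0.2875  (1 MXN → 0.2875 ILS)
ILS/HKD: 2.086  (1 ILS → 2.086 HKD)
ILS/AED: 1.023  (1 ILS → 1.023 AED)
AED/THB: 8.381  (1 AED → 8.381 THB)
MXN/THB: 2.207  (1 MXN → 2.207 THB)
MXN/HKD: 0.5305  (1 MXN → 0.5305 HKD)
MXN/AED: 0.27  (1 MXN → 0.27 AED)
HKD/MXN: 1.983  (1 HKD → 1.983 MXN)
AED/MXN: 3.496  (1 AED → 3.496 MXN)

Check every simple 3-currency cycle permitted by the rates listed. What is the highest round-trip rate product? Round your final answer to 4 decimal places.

1.1893

HKD→MXN→ILS→HKD: 1.983 × 0.2875 × 2.086 = 1.18925
ILS→AED→THB→ILS: 1.023 × 8.381 × 0.1232 = 1.05629
ILS→AED→MXN→ILS: 1.023 × 3.496 × 0.2875 = 1.02822
HKD→MXN→THB→HKD: 1.983 × 2.207 × 0.2297 = 1.00528
Maximum is HKD→MXN→ILS→HKD at 1.1893; arbitrage exists.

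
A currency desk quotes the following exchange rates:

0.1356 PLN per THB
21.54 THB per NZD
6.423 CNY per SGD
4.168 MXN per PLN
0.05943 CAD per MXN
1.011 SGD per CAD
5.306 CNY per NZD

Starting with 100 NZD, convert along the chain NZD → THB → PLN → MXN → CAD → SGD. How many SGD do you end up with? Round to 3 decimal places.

73.146

100 NZD × 21.54 = 2154 THB
2154 THB × 0.1356 = 292.0824 PLN
292.0824 PLN × 4.168 = 1217.3994432 MXN
1217.3994432 MXN × 0.05943 = 72.350048909376 CAD
72.350048909376 CAD × 1.011 = 73.145899447379136 SGD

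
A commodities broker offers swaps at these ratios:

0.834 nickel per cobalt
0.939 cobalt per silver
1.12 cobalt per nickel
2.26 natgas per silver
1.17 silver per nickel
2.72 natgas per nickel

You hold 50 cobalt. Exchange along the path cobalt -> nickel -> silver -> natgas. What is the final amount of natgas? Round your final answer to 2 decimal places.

50 cobalt × 0.834 = 41.7 nickel
41.7 nickel × 1.17 = 48.789 silver
48.789 silver × 2.26 = 110.26314 natgas

110.26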